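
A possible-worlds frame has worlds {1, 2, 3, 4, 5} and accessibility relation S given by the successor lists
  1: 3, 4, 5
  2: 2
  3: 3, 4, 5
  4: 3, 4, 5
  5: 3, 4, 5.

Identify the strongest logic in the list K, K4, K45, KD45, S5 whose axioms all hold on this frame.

Transitive (axiom 4): yes — every two-step S-path is closed by a direct edge.
Euclidean (axiom 5): yes — any two successors of a common world are S-related.
Serial (axiom D): yes — every world has a successor (e.g. 1 S 3).
Reflexive (axiom T): no — 1 is not related to itself.
So F validates K, K4, K45, KD45; S5 would additionally require S to be reflexive. The strongest is KD45.

KD45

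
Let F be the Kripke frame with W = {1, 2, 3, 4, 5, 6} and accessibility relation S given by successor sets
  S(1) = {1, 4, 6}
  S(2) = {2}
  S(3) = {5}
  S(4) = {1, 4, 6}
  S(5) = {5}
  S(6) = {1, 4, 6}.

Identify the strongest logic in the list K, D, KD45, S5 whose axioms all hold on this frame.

KD45

Serial (axiom D): yes — every world has a successor (e.g. 1 S 1).
Euclidean (axiom 5): yes — any two successors of a common world are S-related.
Transitive (axiom 4): yes — every two-step S-path is closed by a direct edge.
Reflexive (axiom T): no — 3 is not related to itself.
So F validates K, D, KD45; S5 would additionally require S to be reflexive. The strongest is KD45.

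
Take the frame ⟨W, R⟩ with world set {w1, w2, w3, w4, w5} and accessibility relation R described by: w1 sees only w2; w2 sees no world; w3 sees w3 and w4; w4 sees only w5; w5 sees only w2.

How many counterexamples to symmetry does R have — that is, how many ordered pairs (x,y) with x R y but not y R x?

Enumerating: (w1,w2), (w3,w4), (w4,w5), (w5,w2).

4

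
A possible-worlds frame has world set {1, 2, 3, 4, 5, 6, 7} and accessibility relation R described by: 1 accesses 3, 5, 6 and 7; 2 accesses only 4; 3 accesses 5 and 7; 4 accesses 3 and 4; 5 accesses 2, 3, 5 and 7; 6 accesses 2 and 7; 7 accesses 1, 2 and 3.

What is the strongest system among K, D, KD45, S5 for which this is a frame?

D

Serial (axiom D): yes — every world has a successor (e.g. 1 R 3).
Euclidean (axiom 5): no — 1 R 3 and 1 R 6, but not 3 R 6.
Transitive (axiom 4): no — 1 R 5 and 5 R 2, but not 1 R 2.
Reflexive (axiom T): no — 1 is not related to itself.
So F validates K, D; KD45 would additionally require R to be Euclidean and transitive. The strongest is D.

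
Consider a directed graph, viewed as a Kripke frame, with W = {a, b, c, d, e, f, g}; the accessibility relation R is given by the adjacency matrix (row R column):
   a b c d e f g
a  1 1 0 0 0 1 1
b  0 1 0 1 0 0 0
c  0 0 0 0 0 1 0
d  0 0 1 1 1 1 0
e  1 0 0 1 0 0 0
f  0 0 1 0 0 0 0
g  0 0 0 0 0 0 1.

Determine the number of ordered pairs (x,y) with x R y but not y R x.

7

Enumerating: (a,b), (a,f), (a,g), (b,d), (d,c), (d,f), (e,a).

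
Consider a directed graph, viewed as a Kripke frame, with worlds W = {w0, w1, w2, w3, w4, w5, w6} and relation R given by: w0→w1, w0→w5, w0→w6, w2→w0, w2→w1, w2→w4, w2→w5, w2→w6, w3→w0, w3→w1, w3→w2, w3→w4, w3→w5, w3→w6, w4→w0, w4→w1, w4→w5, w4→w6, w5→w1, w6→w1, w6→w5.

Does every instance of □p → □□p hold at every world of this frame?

Yes

By correspondence theory, 4 is valid on a frame iff R is transitive.
Transitive: yes — every two-step R-path is closed by a direct edge.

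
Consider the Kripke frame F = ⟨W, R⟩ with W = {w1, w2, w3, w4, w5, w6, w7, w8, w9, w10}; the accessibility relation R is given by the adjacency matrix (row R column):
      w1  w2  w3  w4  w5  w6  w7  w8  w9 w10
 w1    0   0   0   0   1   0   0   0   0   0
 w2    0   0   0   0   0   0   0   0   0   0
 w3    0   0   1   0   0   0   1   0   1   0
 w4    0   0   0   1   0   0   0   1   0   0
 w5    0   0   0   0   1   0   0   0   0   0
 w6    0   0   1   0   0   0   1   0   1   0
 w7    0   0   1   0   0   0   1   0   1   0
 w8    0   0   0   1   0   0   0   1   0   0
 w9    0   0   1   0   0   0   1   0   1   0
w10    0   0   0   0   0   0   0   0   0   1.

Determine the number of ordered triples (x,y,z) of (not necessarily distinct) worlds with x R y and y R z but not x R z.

R is transitive; there are no such tuples.

0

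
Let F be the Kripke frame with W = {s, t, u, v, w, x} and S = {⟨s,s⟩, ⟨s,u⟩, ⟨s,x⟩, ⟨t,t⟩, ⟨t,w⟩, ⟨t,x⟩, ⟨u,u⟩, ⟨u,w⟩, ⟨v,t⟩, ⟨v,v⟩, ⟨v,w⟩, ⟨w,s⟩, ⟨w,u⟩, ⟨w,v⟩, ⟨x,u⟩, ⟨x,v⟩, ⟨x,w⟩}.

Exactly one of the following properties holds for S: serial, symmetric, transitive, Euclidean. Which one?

serial

Serial: yes — every world has a successor (e.g. s S s).
Symmetric: no — s S u but not u S s.
Transitive: no — s S u and u S w, but not s S w.
Euclidean: no — s S u and s S x, but not u S x.
Only serial holds.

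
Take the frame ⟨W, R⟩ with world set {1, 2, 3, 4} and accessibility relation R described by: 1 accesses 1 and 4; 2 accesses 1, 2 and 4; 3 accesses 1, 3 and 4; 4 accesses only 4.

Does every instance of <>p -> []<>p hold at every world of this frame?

The schema 5 characterises exactly the Euclidean frames.
Euclidean: no — 2 R 4 and 2 R 1, but not 4 R 1.

No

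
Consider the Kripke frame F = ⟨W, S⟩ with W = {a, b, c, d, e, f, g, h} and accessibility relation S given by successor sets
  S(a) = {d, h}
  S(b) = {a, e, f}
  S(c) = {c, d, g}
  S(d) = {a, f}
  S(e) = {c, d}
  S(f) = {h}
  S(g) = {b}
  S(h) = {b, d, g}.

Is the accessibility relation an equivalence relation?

No

Reflexive: no — a is not related to itself.
Symmetric: no — a S h but not h S a.
Transitive: no — a S d and d S f, but not a S f.
So S is not an equivalence relation.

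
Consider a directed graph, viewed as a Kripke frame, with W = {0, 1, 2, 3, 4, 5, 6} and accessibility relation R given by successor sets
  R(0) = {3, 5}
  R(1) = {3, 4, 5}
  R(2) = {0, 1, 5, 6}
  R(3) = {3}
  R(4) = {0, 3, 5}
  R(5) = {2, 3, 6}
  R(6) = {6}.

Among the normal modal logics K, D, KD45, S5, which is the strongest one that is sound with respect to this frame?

Serial (axiom D): yes — every world has a successor (e.g. 0 R 3).
Euclidean (axiom 5): no — 0 R 3 and 0 R 5, but not 3 R 5.
Transitive (axiom 4): no — 0 R 5 and 5 R 2, but not 0 R 2.
Reflexive (axiom T): no — 0 is not related to itself.
So F validates K, D; KD45 would additionally require R to be Euclidean and transitive. The strongest is D.

D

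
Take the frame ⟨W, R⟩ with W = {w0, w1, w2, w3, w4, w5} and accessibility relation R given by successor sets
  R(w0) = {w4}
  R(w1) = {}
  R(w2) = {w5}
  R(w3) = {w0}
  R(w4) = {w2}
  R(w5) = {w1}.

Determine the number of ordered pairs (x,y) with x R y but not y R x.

Enumerating: (w0,w4), (w2,w5), (w3,w0), (w4,w2), (w5,w1).

5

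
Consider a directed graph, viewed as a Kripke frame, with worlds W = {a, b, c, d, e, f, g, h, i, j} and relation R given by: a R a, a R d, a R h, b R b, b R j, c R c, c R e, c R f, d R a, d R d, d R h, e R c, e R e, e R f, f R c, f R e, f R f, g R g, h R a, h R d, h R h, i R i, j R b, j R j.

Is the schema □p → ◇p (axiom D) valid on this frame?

Axiom D corresponds to the accessibility relation being serial.
Serial: yes — every world has a successor (e.g. a R a).

Yes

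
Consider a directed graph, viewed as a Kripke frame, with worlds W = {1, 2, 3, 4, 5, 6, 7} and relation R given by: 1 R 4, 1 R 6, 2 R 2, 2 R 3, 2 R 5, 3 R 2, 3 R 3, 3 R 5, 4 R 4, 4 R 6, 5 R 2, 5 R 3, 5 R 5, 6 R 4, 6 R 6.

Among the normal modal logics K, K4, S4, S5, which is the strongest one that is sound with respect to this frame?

Transitive (axiom 4): yes — every two-step R-path is closed by a direct edge.
Reflexive (axiom T): no — 1 is not related to itself.
Euclidean (axiom 5): yes — any two successors of a common world are R-related.
So F validates K, K4; S4 would additionally require R to be reflexive. The strongest is K4.

K4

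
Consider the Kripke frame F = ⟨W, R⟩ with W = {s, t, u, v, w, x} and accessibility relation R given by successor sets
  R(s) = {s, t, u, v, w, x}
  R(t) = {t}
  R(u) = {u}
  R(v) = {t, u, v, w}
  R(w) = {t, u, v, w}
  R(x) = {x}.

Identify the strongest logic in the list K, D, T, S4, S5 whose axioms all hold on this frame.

Serial (axiom D): yes — every world has a successor (e.g. s R s).
Reflexive (axiom T): yes — every world is R-related to itself.
Transitive (axiom 4): yes — every two-step R-path is closed by a direct edge.
Euclidean (axiom 5): no — s R t and s R u, but not t R u.
So F validates K, D, T, S4; S5 would additionally require R to be Euclidean. The strongest is S4.

S4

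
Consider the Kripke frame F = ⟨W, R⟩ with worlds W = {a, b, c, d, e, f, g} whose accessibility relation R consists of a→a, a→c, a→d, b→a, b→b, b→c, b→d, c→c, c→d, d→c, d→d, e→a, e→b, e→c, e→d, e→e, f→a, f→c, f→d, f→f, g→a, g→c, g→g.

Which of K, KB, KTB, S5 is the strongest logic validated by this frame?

K

Symmetric (axiom B): no — a R c but not c R a.
Reflexive (axiom T): yes — every world is R-related to itself.
Euclidean (axiom 5): no — b R c and b R a, but not c R a.
So F validates K; KB would additionally require R to be symmetric. The strongest is K.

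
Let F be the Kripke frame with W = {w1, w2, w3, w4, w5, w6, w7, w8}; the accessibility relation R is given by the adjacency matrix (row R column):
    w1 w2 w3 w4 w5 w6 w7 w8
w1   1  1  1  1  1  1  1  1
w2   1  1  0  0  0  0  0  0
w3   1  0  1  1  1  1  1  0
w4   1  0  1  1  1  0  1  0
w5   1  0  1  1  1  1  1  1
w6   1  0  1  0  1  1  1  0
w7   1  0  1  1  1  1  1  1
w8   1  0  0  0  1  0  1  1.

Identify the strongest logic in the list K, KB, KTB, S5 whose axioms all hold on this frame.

KTB

Symmetric (axiom B): yes — every pair in R has its reverse in R.
Reflexive (axiom T): yes — every world is R-related to itself.
Euclidean (axiom 5): no — w1 R w2 and w1 R w3, but not w2 R w3.
So F validates K, KB, KTB; S5 would additionally require R to be Euclidean. The strongest is KTB.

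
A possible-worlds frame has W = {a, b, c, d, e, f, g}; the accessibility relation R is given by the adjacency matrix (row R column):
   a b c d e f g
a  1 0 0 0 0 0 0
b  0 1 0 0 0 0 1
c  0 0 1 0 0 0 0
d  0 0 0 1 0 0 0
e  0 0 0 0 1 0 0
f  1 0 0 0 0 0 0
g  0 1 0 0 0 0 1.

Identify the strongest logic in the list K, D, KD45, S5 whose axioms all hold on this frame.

KD45

Serial (axiom D): yes — every world has a successor (e.g. a R a).
Euclidean (axiom 5): yes — any two successors of a common world are R-related.
Transitive (axiom 4): yes — every two-step R-path is closed by a direct edge.
Reflexive (axiom T): no — f is not related to itself.
So F validates K, D, KD45; S5 would additionally require R to be reflexive. The strongest is KD45.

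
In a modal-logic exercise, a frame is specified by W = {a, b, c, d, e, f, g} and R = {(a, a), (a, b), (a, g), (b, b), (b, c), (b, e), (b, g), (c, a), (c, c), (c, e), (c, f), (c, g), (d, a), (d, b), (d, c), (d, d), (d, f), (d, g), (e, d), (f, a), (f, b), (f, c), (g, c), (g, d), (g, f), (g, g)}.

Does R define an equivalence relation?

No

Reflexive: no — e is not related to itself.
Symmetric: no — a R b but not b R a.
Transitive: no — a R b and b R c, but not a R c.
So R is not an equivalence relation.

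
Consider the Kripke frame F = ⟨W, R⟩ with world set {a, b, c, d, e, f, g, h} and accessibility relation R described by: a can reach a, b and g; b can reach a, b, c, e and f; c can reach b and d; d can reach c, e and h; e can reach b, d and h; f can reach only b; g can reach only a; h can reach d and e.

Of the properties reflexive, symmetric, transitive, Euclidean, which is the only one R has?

Reflexive: no — c is not related to itself.
Symmetric: yes — every pair in R has its reverse in R.
Transitive: no — a R b and b R c, but not a R c.
Euclidean: no — a R b and a R g, but not b R g.
Only symmetric holds.

symmetric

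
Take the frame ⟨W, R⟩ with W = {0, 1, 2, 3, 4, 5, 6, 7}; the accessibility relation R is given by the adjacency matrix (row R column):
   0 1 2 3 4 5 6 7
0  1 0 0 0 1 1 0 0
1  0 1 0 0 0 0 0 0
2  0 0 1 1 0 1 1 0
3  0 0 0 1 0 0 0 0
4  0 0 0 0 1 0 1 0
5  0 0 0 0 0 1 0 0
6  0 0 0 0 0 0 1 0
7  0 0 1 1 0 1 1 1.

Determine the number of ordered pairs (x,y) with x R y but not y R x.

10

Enumerating: (0,4), (0,5), (2,3), (2,5), (2,6), (4,6), (7,2), (7,3), (7,5), (7,6).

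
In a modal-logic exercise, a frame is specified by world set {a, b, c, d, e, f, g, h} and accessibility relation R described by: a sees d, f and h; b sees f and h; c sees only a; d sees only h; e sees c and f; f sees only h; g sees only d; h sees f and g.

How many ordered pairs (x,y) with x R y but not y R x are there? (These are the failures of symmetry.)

11

Enumerating: (a,d), (a,f), (a,h), (b,f), (b,h), (c,a), (d,h), (e,c), (e,f), (g,d), (h,g).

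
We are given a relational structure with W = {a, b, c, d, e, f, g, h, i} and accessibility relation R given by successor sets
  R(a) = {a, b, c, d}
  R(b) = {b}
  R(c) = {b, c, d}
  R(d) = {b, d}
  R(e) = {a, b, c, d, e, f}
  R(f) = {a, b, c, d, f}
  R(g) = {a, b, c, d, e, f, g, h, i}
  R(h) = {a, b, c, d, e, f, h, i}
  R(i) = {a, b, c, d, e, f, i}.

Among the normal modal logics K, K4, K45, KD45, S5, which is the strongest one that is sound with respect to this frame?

Transitive (axiom 4): yes — every two-step R-path is closed by a direct edge.
Euclidean (axiom 5): no — a R b and a R c, but not b R c.
Serial (axiom D): yes — every world has a successor (e.g. a R a).
Reflexive (axiom T): yes — every world is R-related to itself.
So F validates K, K4; K45 would additionally require R to be Euclidean. The strongest is K4.

K4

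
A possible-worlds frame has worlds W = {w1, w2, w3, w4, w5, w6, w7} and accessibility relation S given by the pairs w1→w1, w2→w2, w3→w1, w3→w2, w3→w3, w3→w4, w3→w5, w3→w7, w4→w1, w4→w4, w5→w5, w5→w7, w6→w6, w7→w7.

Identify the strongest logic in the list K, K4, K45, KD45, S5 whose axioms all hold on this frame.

K4

Transitive (axiom 4): yes — every two-step S-path is closed by a direct edge.
Euclidean (axiom 5): no — w3 S w1 and w3 S w2, but not w1 S w2.
Serial (axiom D): yes — every world has a successor (e.g. w1 S w1).
Reflexive (axiom T): yes — every world is S-related to itself.
So F validates K, K4; K45 would additionally require S to be Euclidean. The strongest is K4.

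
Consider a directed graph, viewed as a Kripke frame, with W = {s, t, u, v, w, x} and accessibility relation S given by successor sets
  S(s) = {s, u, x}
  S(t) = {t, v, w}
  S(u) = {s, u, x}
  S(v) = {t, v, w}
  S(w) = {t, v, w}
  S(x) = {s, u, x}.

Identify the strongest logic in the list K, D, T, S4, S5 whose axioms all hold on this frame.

Serial (axiom D): yes — every world has a successor (e.g. s S s).
Reflexive (axiom T): yes — every world is S-related to itself.
Transitive (axiom 4): yes — every two-step S-path is closed by a direct edge.
Euclidean (axiom 5): yes — any two successors of a common world are S-related.
So F validates K, D, T, S4, S5. The strongest is S5.

S5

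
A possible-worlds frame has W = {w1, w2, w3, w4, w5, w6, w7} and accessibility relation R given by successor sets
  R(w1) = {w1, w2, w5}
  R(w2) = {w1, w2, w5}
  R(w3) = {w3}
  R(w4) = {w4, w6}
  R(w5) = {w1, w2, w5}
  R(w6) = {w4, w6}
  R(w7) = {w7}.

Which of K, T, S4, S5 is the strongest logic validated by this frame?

Reflexive (axiom T): yes — every world is R-related to itself.
Transitive (axiom 4): yes — every two-step R-path is closed by a direct edge.
Euclidean (axiom 5): yes — any two successors of a common world are R-related.
So F validates K, T, S4, S5. The strongest is S5.

S5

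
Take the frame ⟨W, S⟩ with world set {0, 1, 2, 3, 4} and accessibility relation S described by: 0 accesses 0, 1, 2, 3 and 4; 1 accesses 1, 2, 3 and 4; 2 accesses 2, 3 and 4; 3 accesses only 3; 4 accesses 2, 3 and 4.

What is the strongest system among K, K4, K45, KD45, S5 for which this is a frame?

Transitive (axiom 4): yes — every two-step S-path is closed by a direct edge.
Euclidean (axiom 5): no — 0 S 2 and 0 S 1, but not 2 S 1.
Serial (axiom D): yes — every world has a successor (e.g. 0 S 0).
Reflexive (axiom T): yes — every world is S-related to itself.
So F validates K, K4; K45 would additionally require S to be Euclidean. The strongest is K4.

K4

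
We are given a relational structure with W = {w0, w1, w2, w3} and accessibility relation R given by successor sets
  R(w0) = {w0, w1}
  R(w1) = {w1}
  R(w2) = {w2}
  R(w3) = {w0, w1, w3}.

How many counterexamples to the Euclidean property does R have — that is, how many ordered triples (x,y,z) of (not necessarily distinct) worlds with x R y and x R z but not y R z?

4

Enumerating: (w0,w1,w0), (w3,w0,w3), (w3,w1,w0), (w3,w1,w3).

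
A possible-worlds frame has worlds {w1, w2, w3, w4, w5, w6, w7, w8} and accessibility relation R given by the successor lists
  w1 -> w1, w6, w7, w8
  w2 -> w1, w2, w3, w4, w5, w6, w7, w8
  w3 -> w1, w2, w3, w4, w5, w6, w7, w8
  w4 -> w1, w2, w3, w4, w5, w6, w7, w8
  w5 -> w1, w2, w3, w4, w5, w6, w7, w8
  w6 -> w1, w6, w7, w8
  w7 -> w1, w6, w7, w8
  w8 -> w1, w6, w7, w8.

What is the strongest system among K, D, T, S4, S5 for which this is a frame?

Serial (axiom D): yes — every world has a successor (e.g. w1 R w1).
Reflexive (axiom T): yes — every world is R-related to itself.
Transitive (axiom 4): yes — every two-step R-path is closed by a direct edge.
Euclidean (axiom 5): no — w2 R w1 and w2 R w3, but not w1 R w3.
So F validates K, D, T, S4; S5 would additionally require R to be Euclidean. The strongest is S4.

S4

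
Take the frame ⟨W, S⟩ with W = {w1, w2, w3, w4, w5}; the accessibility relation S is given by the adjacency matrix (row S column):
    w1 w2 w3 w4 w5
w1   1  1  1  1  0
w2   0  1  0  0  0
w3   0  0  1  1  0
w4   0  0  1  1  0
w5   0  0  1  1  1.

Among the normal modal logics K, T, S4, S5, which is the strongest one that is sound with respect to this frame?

Reflexive (axiom T): yes — every world is S-related to itself.
Transitive (axiom 4): yes — every two-step S-path is closed by a direct edge.
Euclidean (axiom 5): no — w1 S w2 and w1 S w3, but not w2 S w3.
So F validates K, T, S4; S5 would additionally require S to be Euclidean. The strongest is S4.

S4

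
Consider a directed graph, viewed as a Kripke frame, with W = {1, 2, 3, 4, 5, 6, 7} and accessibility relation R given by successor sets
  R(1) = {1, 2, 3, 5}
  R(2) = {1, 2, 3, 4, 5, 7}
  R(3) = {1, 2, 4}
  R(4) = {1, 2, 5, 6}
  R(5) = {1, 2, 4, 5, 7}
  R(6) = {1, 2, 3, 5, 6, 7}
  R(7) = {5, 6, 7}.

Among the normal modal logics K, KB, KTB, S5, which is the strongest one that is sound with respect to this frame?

K

Symmetric (axiom B): no — 2 R 7 but not 7 R 2.
Reflexive (axiom T): no — 3 is not related to itself.
Euclidean (axiom 5): no — 1 R 3 and 1 R 5, but not 3 R 5.
So F validates K; KB would additionally require R to be symmetric. The strongest is K.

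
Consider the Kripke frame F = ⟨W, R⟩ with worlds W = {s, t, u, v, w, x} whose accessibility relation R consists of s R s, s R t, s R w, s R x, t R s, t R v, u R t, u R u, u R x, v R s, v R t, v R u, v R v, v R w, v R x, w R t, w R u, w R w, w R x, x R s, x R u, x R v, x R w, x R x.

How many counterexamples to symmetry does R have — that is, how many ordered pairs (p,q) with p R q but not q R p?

7

Enumerating: (s,w), (u,t), (v,s), (v,u), (v,w), (w,t), (w,u).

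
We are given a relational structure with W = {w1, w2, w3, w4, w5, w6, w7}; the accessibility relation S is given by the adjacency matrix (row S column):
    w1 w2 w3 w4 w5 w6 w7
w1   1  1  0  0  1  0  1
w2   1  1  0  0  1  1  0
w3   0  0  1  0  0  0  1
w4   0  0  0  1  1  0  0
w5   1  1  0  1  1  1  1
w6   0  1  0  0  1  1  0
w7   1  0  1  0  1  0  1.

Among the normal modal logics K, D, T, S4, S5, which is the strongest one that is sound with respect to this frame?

T

Serial (axiom D): yes — every world has a successor (e.g. w1 S w1).
Reflexive (axiom T): yes — every world is S-related to itself.
Transitive (axiom 4): no — w1 S w2 and w2 S w6, but not w1 S w6.
Euclidean (axiom 5): no — w1 S w2 and w1 S w7, but not w2 S w7.
So F validates K, D, T; S4 would additionally require S to be transitive. The strongest is T.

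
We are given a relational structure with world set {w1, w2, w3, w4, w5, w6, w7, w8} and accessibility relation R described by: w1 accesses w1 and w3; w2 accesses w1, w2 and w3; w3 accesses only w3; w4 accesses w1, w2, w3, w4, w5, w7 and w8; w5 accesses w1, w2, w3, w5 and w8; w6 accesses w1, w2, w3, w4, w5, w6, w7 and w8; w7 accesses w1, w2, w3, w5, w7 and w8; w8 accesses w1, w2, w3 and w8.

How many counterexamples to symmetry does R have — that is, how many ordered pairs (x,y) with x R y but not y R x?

Enumerating: (w1,w3), (w2,w1), (w2,w3), (w4,w1), (w4,w2), (w4,w3), (w4,w5), (w4,w7), (w4,w8), (w5,w1), (w5,w2), (w5,w3), … and 16 more.
Total: 28.

28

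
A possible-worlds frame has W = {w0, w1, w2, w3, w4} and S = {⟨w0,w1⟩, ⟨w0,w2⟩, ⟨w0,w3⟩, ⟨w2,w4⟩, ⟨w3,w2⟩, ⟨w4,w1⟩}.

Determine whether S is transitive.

No

Transitive: no — w0 S w2 and w2 S w4, but not w0 S w4.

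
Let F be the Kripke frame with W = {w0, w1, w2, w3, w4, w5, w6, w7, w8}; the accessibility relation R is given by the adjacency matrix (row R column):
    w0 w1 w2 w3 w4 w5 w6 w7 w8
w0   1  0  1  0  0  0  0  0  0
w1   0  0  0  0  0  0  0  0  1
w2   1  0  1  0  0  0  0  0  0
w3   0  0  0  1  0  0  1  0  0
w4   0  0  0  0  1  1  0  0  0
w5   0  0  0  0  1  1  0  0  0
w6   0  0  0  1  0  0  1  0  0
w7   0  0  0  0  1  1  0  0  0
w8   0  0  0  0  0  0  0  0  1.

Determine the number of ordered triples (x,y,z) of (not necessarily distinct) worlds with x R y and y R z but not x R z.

0

R is transitive; there are no such tuples.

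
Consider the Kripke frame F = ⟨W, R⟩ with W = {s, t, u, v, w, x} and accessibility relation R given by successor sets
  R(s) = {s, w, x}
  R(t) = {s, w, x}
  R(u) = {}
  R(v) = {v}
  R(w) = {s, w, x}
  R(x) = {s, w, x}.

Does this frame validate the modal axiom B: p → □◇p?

The schema B characterises exactly the symmetric frames.
Symmetric: no — t R s but not s R t.

No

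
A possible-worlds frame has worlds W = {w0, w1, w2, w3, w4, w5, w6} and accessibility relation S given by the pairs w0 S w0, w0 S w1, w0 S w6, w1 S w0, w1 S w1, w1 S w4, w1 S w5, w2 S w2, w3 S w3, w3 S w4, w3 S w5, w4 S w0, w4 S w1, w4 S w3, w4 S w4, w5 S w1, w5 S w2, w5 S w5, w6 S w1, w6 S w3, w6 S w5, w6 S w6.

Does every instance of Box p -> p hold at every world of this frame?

By correspondence theory, T is valid on a frame iff S is reflexive.
Reflexive: yes — every world is S-related to itself.

Yes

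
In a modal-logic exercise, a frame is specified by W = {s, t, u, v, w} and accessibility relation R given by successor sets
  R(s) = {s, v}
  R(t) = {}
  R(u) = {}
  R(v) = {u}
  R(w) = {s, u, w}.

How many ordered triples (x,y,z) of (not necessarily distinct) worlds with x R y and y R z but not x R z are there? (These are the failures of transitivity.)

2

Enumerating: (s,v,u), (w,s,v).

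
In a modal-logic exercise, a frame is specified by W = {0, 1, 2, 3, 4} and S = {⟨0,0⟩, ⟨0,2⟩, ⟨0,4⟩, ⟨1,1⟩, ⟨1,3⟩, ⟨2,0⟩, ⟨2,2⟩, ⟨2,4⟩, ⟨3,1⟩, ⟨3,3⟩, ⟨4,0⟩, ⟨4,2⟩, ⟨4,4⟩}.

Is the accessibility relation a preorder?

Reflexive: yes — every world is S-related to itself.
Transitive: yes — every two-step S-path is closed by a direct edge.
So S is a preorder.

Yes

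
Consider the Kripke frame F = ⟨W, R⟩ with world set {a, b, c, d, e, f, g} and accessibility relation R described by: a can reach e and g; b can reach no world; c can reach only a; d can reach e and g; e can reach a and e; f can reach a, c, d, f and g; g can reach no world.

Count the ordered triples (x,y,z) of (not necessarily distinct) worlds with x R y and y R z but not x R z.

Enumerating: (a,e,a), (c,a,e), (c,a,g), (d,e,a), (e,a,g), (f,a,e), (f,d,e).

7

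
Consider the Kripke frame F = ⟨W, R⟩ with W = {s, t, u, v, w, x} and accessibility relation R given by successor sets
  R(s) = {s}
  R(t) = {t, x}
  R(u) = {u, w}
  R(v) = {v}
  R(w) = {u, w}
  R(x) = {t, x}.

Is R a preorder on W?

Reflexive: yes — every world is R-related to itself.
Transitive: yes — every two-step R-path is closed by a direct edge.
So R is a preorder.

Yes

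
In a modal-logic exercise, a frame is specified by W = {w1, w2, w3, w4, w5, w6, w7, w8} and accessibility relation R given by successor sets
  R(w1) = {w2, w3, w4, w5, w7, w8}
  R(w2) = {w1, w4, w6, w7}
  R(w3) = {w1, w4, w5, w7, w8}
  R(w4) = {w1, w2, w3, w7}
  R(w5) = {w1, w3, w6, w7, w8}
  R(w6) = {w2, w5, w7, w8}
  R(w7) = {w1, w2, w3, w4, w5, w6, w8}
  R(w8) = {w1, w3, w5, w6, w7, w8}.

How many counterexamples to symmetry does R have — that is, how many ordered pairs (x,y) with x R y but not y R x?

0

R is symmetric; there are no such tuples.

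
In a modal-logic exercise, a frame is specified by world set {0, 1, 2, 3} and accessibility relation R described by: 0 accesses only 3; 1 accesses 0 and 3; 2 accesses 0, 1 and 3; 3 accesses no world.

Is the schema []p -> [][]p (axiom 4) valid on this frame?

Yes

By correspondence theory, 4 is valid on a frame iff R is transitive.
Transitive: yes — every two-step R-path is closed by a direct edge.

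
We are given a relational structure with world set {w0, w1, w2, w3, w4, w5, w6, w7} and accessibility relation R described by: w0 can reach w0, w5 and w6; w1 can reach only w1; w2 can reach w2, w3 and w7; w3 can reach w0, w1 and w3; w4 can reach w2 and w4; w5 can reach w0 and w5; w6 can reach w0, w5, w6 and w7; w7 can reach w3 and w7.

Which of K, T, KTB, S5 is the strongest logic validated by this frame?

Reflexive (axiom T): yes — every world is R-related to itself.
Symmetric (axiom B): no — w2 R w3 but not w3 R w2.
Euclidean (axiom 5): no — w0 R w5 and w0 R w6, but not w5 R w6.
So F validates K, T; KTB would additionally require R to be symmetric. The strongest is T.

T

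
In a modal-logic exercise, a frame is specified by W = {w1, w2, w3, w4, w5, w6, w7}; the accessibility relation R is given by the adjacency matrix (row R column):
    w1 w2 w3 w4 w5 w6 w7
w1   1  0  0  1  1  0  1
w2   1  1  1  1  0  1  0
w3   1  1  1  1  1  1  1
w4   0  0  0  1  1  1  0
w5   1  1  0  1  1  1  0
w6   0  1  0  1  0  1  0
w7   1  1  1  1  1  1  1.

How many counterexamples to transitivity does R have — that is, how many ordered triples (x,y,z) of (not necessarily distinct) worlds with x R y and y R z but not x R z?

Enumerating: (w1,w4,w6), (w1,w5,w2), (w1,w5,w6), (w1,w7,w2), (w1,w7,w3), (w1,w7,w6), (w2,w1,w5), (w2,w1,w7), (w2,w3,w5), (w2,w3,w7), (w2,w4,w5), (w4,w5,w1), … and 7 more.
Total: 19.

19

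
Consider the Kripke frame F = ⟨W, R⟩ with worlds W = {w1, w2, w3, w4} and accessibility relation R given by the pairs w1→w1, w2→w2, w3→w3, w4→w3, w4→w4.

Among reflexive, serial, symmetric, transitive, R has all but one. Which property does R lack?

Reflexive: yes — every world is R-related to itself.
Serial: yes — every world has a successor (e.g. w1 R w1).
Symmetric: no — w4 R w3 but not w3 R w4.
Transitive: yes — every two-step R-path is closed by a direct edge.
Only symmetric fails.

symmetric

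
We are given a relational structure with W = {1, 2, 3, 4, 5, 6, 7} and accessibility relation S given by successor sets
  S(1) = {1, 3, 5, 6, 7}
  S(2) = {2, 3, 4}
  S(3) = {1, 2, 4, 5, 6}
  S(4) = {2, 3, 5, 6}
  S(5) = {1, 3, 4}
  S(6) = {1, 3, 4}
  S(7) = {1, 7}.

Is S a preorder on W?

No

Reflexive: no — 3 is not related to itself.
Transitive: no — 1 S 3 and 3 S 2, but not 1 S 2.
So S is not a preorder.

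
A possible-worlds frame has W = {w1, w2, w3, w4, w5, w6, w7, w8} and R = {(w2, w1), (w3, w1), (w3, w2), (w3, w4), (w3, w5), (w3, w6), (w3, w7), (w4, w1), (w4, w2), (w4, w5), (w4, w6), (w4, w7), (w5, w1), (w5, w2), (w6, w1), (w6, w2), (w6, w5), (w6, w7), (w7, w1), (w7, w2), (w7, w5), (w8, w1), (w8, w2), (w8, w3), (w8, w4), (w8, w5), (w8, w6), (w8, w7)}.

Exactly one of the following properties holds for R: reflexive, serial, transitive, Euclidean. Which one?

Reflexive: no — w1 is not related to itself.
Serial: no — w1 has no R-successor.
Transitive: yes — every two-step R-path is closed by a direct edge.
Euclidean: no — w3 R w1 and w3 R w2, but not w1 R w2.
Only transitive holds.

transitive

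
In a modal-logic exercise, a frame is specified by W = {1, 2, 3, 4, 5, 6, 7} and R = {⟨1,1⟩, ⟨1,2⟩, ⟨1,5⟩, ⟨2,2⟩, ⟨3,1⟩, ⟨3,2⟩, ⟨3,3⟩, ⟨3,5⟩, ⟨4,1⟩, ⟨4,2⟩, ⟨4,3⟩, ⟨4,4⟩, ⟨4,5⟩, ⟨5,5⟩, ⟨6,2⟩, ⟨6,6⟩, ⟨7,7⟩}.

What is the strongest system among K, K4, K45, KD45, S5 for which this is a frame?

K4

Transitive (axiom 4): yes — every two-step R-path is closed by a direct edge.
Euclidean (axiom 5): no — 1 R 2 and 1 R 5, but not 2 R 5.
Serial (axiom D): yes — every world has a successor (e.g. 1 R 1).
Reflexive (axiom T): yes — every world is R-related to itself.
So F validates K, K4; K45 would additionally require R to be Euclidean. The strongest is K4.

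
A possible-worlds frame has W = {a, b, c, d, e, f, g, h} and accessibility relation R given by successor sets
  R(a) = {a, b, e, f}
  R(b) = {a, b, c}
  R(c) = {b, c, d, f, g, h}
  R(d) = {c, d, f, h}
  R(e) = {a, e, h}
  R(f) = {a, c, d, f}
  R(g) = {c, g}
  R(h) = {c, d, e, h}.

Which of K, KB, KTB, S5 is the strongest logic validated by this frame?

KTB

Symmetric (axiom B): yes — every pair in R has its reverse in R.
Reflexive (axiom T): yes — every world is R-related to itself.
Euclidean (axiom 5): no — a R b and a R e, but not b R e.
So F validates K, KB, KTB; S5 would additionally require R to be Euclidean. The strongest is KTB.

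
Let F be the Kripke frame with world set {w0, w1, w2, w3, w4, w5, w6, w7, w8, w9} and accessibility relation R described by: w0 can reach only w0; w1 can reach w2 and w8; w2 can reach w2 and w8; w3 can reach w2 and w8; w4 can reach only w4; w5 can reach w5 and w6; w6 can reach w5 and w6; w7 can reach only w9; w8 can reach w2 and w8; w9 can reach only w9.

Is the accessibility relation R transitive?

Transitive: yes — every two-step R-path is closed by a direct edge.

Yes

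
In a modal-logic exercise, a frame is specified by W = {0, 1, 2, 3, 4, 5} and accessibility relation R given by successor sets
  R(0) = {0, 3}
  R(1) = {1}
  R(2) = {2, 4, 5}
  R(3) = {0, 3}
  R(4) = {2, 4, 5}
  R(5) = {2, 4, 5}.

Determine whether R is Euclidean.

Yes

Euclidean: yes — any two successors of a common world are R-related.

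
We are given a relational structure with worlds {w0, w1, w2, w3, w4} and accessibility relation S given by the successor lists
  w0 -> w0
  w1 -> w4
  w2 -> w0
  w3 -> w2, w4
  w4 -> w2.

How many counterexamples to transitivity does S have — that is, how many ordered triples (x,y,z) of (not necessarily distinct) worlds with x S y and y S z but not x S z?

Enumerating: (w1,w4,w2), (w3,w2,w0), (w4,w2,w0).

3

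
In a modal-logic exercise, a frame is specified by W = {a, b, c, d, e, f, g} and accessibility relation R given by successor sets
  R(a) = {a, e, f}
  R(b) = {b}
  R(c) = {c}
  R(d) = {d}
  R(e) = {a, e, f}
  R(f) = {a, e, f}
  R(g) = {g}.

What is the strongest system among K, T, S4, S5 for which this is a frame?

S5

Reflexive (axiom T): yes — every world is R-related to itself.
Transitive (axiom 4): yes — every two-step R-path is closed by a direct edge.
Euclidean (axiom 5): yes — any two successors of a common world are R-related.
So F validates K, T, S4, S5. The strongest is S5.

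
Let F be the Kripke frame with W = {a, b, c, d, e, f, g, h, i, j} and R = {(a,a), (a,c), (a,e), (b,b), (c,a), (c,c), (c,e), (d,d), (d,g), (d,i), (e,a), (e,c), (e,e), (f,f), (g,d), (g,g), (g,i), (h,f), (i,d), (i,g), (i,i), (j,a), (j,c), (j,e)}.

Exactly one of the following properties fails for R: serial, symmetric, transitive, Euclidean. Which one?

symmetric

Serial: yes — every world has a successor (e.g. a R a).
Symmetric: no — h R f but not f R h.
Transitive: yes — every two-step R-path is closed by a direct edge.
Euclidean: yes — any two successors of a common world are R-related.
Only symmetric fails.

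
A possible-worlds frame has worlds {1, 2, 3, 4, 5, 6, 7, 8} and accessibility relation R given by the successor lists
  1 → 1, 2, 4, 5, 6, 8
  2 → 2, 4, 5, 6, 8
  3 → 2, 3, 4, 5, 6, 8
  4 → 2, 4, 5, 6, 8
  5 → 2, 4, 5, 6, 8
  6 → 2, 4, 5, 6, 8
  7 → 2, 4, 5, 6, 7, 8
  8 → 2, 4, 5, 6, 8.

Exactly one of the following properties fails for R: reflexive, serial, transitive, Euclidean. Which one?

Reflexive: yes — every world is R-related to itself.
Serial: yes — every world has a successor (e.g. 1 R 1).
Transitive: yes — every two-step R-path is closed by a direct edge.
Euclidean: no — 1 R 2 and 1 R 1, but not 2 R 1.
Only Euclidean fails.

Euclidean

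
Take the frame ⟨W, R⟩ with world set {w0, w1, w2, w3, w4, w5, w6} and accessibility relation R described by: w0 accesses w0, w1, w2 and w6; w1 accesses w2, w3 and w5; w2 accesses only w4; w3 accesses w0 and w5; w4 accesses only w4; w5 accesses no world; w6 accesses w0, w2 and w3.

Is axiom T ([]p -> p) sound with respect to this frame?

Axiom T corresponds to the accessibility relation being reflexive.
Reflexive: no — w1 is not related to itself.

No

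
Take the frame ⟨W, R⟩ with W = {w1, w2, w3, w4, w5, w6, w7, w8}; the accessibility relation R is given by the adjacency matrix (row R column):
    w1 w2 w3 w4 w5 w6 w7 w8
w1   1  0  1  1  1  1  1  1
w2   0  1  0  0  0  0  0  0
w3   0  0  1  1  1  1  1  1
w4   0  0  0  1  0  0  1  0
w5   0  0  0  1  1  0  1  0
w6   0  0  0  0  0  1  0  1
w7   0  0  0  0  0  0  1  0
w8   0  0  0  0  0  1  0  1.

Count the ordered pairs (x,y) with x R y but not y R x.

Enumerating: (w1,w3), (w1,w4), (w1,w5), (w1,w6), (w1,w7), (w1,w8), (w3,w4), (w3,w5), (w3,w6), (w3,w7), (w3,w8), (w4,w7), (w5,w4), (w5,w7).

14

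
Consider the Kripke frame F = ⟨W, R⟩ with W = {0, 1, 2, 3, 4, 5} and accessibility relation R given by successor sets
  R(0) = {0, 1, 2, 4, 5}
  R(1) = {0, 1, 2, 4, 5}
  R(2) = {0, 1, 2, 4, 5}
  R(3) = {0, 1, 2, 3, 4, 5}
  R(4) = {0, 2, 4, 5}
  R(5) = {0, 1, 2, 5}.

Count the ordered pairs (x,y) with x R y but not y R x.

7

Enumerating: (1,4), (3,0), (3,1), (3,2), (3,4), (3,5), (4,5).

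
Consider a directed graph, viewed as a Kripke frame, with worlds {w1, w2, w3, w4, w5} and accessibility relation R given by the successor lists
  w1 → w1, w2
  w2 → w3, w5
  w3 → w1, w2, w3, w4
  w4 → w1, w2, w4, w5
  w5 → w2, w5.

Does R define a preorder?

No

Reflexive: no — w2 is not related to itself.
Transitive: no — w1 R w2 and w2 R w3, but not w1 R w3.
So R is not a preorder.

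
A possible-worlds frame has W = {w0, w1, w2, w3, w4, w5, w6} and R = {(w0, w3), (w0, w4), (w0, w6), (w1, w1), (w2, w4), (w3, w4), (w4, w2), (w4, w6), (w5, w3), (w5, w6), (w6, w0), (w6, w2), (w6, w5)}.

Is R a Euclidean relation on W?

No

Euclidean: no — w0 R w3 and w0 R w6, but not w3 R w6.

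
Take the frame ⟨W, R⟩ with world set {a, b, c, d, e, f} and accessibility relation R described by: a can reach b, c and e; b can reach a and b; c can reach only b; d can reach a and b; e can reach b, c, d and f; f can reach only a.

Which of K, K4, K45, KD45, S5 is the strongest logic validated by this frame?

Transitive (axiom 4): no — a R e and e R d, but not a R d.
Euclidean (axiom 5): no — a R b and a R c, but not b R c.
Serial (axiom D): yes — every world has a successor (e.g. a R b).
Reflexive (axiom T): no — a is not related to itself.
So F validates K; K4 would additionally require R to be transitive. The strongest is K.

K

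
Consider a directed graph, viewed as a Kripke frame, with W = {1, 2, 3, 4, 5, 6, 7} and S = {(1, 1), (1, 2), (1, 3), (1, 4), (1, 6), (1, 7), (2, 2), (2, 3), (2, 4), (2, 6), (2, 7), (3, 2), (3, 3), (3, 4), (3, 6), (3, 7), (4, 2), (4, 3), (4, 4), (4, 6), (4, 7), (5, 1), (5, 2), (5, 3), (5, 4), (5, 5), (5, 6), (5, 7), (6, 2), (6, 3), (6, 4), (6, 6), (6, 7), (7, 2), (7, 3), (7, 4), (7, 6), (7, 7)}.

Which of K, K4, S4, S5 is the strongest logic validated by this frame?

Transitive (axiom 4): yes — every two-step S-path is closed by a direct edge.
Reflexive (axiom T): yes — every world is S-related to itself.
Euclidean (axiom 5): no — 5 S 2 and 5 S 1, but not 2 S 1.
So F validates K, K4, S4; S5 would additionally require S to be Euclidean. The strongest is S4.

S4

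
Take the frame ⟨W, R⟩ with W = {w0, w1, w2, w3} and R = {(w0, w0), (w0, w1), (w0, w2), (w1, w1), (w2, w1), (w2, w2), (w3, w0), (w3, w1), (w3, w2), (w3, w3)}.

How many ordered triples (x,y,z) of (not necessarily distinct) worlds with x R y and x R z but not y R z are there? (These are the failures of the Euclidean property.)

10

Enumerating: (w0,w1,w0), (w0,w1,w2), (w0,w2,w0), (w2,w1,w2), (w3,w0,w3), (w3,w1,w0), (w3,w1,w2), (w3,w1,w3), (w3,w2,w0), (w3,w2,w3).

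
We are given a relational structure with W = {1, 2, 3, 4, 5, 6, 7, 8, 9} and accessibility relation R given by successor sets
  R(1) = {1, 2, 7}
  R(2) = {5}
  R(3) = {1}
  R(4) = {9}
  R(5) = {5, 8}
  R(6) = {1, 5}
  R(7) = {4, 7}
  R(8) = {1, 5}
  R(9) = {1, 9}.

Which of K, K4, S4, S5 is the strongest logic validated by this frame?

K

Transitive (axiom 4): no — 1 R 2 and 2 R 5, but not 1 R 5.
Reflexive (axiom T): no — 2 is not related to itself.
Euclidean (axiom 5): no — 1 R 2 and 1 R 7, but not 2 R 7.
So F validates K; K4 would additionally require R to be transitive. The strongest is K.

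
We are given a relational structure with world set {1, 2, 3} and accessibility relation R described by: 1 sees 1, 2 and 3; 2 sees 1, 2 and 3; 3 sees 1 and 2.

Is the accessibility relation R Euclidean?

No

Euclidean: no — 1 R 3 and 1 R 3, but not 3 R 3.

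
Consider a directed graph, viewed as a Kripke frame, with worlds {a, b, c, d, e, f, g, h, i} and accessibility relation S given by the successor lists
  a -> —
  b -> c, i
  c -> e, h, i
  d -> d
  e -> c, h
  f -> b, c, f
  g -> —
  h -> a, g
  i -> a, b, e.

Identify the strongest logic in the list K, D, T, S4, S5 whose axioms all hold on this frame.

Serial (axiom D): no — a has no S-successor.
Reflexive (axiom T): no — a is not related to itself.
Transitive (axiom 4): no — b S c and c S e, but not b S e.
Euclidean (axiom 5): no — b S i and b S c, but not i S c.
So F validates K; D would additionally require S to be serial. The strongest is K.

K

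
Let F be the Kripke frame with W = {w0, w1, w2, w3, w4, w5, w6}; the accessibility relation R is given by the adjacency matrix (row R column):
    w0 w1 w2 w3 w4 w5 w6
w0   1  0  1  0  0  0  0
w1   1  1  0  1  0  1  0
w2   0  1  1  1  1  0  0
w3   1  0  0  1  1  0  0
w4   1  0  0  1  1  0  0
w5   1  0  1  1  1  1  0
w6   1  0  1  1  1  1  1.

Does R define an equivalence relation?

No

Reflexive: yes — every world is R-related to itself.
Symmetric: no — w0 R w2 but not w2 R w0.
Transitive: no — w0 R w2 and w2 R w1, but not w0 R w1.
So R is not an equivalence relation.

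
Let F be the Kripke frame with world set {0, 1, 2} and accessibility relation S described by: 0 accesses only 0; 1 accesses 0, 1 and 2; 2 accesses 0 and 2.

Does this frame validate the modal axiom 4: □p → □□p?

Yes

The schema 4 characterises exactly the transitive frames.
Transitive: yes — every two-step S-path is closed by a direct edge.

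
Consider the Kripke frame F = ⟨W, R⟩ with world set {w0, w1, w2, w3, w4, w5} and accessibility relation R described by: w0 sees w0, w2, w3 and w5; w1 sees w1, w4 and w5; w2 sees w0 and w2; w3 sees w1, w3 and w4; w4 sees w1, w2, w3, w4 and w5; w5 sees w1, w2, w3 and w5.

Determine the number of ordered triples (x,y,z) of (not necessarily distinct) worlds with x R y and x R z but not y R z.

24

Enumerating: (w0,w2,w3), (w0,w2,w5), (w0,w3,w0), (w0,w3,w2), (w0,w3,w5), (w0,w5,w0), (w1,w5,w4), (w3,w1,w3), (w4,w1,w2), (w4,w1,w3), (w4,w2,w1), (w4,w2,w3), … and 12 more.
Total: 24.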